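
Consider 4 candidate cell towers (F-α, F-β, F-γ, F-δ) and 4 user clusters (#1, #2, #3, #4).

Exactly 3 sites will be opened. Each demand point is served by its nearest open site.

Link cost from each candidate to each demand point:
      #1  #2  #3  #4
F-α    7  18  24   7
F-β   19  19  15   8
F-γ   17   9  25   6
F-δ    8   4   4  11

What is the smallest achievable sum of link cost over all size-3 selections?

21

Open {F-α, F-γ, F-δ}.
  #1→F-α 7, #2→F-δ 4, #3→F-δ 4, #4→F-γ 6  ⇒ total 21.
Compare {F-α, F-β, F-δ}: total 22.
Compare {F-β, F-γ, F-δ}: total 22.
No size-3 selection does better; minimum is 21.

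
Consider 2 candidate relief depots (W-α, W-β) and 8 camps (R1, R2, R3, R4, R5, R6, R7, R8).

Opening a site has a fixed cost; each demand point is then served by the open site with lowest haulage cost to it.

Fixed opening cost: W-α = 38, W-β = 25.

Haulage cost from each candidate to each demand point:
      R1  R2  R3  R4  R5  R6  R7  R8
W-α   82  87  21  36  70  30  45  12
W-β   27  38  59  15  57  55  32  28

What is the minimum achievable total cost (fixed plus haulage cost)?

Open {W-α, W-β}: assign each demand point to its cheapest open site.
  R1→W-β 27, R2→W-β 38, R3→W-α 21, R4→W-β 15, R5→W-β 57, R6→W-α 30, R7→W-β 32, R8→W-α 12
  haulage cost 232, fixed 63 → total 295.
Compare {W-β}: haulage cost 311 + fixed 25 = 336.
Compare {W-α}: haulage cost 383 + fixed 38 = 421.

295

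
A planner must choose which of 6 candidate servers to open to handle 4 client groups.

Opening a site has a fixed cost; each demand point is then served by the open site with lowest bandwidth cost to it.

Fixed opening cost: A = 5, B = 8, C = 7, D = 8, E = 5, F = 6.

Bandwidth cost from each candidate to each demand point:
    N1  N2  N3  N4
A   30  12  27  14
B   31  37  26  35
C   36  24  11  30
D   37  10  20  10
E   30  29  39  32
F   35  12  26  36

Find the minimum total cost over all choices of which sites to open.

Open {A, C}: assign each demand point to its cheapest open site.
  N1→A 30, N2→A 12, N3→C 11, N4→A 14
  bandwidth cost 67, fixed 12 → total 79.
Compare {A, C, D}: bandwidth cost 61 + fixed 20 = 81.
Compare {C, D, E}: bandwidth cost 61 + fixed 20 = 81.
Compare {C, D}: bandwidth cost 67 + fixed 15 = 82.
All other subsets cost ≥ 81. Minimum total cost: 79.

79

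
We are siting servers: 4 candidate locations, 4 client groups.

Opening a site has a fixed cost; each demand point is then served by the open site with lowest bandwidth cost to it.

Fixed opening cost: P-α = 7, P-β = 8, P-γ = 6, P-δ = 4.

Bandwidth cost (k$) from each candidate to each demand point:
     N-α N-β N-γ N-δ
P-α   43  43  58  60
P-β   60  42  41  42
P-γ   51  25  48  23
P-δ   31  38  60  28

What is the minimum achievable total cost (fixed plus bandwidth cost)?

Open {P-γ, P-δ}: assign each demand point to its cheapest open site.
  N-α→P-δ 31, N-β→P-γ 25, N-γ→P-γ 48, N-δ→P-γ 23
  bandwidth cost 127, fixed 10 → total 137.
Compare {P-β, P-γ, P-δ}: bandwidth cost 120 + fixed 18 = 138.
Compare {P-α, P-γ, P-δ}: bandwidth cost 127 + fixed 17 = 144.
Compare {P-α, P-β, P-γ, P-δ}: bandwidth cost 120 + fixed 25 = 145.
All other subsets cost ≥ 138. Minimum total cost: 137.

137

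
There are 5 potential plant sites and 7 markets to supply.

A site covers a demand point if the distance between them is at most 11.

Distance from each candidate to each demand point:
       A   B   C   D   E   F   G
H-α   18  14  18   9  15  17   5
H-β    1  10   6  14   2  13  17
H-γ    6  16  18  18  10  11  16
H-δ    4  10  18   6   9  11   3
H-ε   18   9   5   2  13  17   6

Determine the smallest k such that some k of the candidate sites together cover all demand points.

Coverage sets (demand points within 11 of each site):
  H-α: {D, G}
  H-β: {A, B, C, E}
  H-γ: {A, E, F}
  H-δ: {A, B, D, E, F, G}
  H-ε: {B, C, D, G}
No single site covers all 7 demand points.
But {H-β, H-δ} covers everything, so the minimum is 2.

2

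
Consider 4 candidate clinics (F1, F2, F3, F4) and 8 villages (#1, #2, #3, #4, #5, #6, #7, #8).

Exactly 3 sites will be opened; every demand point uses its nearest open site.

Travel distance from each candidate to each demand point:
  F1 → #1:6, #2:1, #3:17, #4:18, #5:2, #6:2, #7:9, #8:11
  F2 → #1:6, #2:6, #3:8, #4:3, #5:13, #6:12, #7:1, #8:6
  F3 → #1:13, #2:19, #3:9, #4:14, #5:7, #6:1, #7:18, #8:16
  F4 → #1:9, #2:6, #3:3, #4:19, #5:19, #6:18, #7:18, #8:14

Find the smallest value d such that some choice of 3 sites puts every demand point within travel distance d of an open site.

6

Open {F1, F2, F4}.
  Farthest demand point is #1 at travel distance 6 (to F1); all others are ≤ 6.
With {F2, F3, F4} the worst case is 7.
With {F1, F2, F3} the worst case is 8.
No size-3 selection achieves below 6.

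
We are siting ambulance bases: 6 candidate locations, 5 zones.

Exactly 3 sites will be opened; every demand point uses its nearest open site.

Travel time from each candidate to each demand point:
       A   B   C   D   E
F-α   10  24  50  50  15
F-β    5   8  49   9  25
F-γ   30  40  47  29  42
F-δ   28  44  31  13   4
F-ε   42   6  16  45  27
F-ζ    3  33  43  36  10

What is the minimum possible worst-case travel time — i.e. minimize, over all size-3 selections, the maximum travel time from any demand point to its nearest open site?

Open {F-α, F-β, F-ε}.
  Farthest demand point is C at travel time 16 (to F-ε); all others are ≤ 16.
With {F-α, F-δ, F-ε} the worst case is 16.
With {F-β, F-δ, F-ε} the worst case is 16.
No size-3 selection achieves below 16.

16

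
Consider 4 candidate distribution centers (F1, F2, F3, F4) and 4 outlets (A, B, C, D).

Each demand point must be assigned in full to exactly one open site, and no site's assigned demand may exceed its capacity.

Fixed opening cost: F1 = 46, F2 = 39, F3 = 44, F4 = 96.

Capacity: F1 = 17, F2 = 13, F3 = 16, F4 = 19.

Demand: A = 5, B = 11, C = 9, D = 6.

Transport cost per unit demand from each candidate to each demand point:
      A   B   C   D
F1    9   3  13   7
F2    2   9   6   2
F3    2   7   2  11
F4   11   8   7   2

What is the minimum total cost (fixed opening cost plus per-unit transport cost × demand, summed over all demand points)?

193

Open {F1, F3}; cheapest assignment that respects the capacities:
  F1 (cap 17, load 17): B, D — cost 11×3 + 6×7 = 75
  F3 (cap 16, load 14): A, C — cost 5×2 + 9×2 = 28
  Shipping 103, fixed 90 → total 193.
  Any other capacity-feasible assignment to {F1, F3} ships for at least 103.
Compare {F1, F2, F3}: its best feasible assignment gives total 202.
Compare {F1, F3, F4}: its best feasible assignment gives total 259.
Every other set of open sites that can feasibly serve all demand totals ≥ 202 even under its best assignment. Minimum: 193.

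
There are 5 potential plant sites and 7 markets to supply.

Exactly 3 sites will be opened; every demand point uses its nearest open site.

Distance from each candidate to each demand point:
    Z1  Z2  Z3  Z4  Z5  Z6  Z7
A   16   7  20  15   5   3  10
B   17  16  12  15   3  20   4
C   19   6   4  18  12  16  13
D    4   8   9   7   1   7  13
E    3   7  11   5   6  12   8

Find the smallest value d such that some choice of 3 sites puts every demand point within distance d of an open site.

Open {B, C, D}.
  Farthest demand point is Z4 at distance 7 (to D); all others are ≤ 7.
With {A, C, E} the worst case is 8.
With {C, D, E} the worst case is 8.
No size-3 selection achieves below 7.

7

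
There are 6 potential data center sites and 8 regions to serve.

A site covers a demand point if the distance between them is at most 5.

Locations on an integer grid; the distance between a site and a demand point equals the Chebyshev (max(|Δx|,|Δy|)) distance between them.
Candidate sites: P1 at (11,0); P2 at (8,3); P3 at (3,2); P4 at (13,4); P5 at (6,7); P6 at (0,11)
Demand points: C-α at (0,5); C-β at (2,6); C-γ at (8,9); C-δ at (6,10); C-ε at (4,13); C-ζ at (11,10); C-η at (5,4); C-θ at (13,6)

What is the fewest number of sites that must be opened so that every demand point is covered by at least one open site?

Coverage sets (demand points within 5 of each site):
  P1: {}
  P2: {C-η, C-θ}
  P3: {C-α, C-β, C-η}
  P4: {C-γ, C-θ}
  P5: {C-β, C-γ, C-δ, C-ζ, C-η}
  P6: {C-β, C-ε}
No 3 sites suffice: every size-3 union leaves at least one demand point uncovered.
But {P2, P3, P5, P6} covers everything, so the minimum is 4.

4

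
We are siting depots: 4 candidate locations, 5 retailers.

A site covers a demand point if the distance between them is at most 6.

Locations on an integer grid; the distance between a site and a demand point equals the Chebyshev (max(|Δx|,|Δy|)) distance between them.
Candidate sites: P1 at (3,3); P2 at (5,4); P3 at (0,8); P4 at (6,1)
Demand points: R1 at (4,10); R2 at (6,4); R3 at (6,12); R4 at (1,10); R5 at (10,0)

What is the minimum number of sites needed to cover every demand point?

Coverage sets (demand points within 6 of each site):
  P1: {R2}
  P2: {R1, R2, R4, R5}
  P3: {R1, R2, R3, R4}
  P4: {R2, R5}
No single site covers all 5 demand points.
But {P2, P3} covers everything, so the minimum is 2.

2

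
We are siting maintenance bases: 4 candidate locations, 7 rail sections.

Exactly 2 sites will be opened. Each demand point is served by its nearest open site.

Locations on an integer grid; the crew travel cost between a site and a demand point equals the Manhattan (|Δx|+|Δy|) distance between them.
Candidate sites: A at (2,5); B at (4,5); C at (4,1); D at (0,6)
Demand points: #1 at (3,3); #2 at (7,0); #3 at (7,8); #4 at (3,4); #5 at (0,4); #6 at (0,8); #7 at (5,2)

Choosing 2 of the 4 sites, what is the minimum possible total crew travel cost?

26

Open {C, D}.
  #1→C 3, #2→C 4, #3→D 9, #4→C 4, #5→D 2, #6→D 2, #7→C 2  ⇒ total 26.
Compare {A, C}: total 27.
Compare {B, D}: total 27.
No size-2 selection does better; minimum is 26.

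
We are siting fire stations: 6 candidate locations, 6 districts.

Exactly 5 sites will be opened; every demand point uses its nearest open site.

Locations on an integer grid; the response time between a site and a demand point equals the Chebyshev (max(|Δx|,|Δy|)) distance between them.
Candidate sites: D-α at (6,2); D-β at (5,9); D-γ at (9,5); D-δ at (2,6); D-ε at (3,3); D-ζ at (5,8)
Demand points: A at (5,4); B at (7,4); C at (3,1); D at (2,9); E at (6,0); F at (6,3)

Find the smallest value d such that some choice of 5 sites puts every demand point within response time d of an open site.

Open {D-α, D-β, D-γ, D-δ, D-ε}.
  Farthest demand point is D at response time 3 (to D-β); all others are ≤ 3.
With {D-α, D-β, D-γ, D-δ, D-ζ} the worst case is 3.
With {D-α, D-β, D-γ, D-ε, D-ζ} the worst case is 3.
No size-5 selection achieves below 3.

3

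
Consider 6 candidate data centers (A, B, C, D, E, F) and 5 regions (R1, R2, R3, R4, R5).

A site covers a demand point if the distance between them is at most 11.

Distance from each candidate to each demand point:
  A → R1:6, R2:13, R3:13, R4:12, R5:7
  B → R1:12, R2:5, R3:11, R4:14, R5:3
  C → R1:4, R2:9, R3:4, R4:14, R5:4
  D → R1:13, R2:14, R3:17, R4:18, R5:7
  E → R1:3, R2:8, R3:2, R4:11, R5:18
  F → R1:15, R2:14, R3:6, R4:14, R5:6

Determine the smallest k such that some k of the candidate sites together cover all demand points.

2

Coverage sets (demand points within 11 of each site):
  A: {R1, R5}
  B: {R2, R3, R5}
  C: {R1, R2, R3, R5}
  D: {R5}
  E: {R1, R2, R3, R4}
  F: {R3, R5}
No single site covers all 5 demand points.
But {A, E} covers everything, so the minimum is 2.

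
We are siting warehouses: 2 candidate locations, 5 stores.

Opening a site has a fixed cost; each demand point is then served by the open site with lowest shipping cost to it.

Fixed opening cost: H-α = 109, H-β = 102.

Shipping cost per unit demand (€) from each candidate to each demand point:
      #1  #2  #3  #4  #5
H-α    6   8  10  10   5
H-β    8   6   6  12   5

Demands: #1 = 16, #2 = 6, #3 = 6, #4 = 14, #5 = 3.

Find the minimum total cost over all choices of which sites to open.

Open {H-α}: assign each demand point to its cheapest open site.
  #1→H-α 16×6=96, #2→H-α 6×8=48, #3→H-α 6×10=60, #4→H-α 14×10=140, #5→H-α 3×5=15
  shipping cost 359, fixed 109 → total 468.
Compare {H-β}: shipping cost 383 + fixed 102 = 485.
Compare {H-α, H-β}: shipping cost 323 + fixed 211 = 534.

468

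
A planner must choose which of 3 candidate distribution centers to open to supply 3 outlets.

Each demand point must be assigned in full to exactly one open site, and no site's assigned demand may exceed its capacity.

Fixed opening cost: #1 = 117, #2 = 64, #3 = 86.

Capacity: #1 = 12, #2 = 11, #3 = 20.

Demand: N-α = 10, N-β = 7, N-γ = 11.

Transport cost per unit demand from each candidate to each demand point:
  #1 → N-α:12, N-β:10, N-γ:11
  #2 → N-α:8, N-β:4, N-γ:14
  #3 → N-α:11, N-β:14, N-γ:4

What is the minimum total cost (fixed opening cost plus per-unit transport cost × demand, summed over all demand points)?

Open {#2, #3}; cheapest assignment that respects the capacities:
  #2 (cap 11, load 10): N-α — cost 10×8 = 80
  #3 (cap 20, load 18): N-β, N-γ — cost 7×14 + 11×4 = 142
  Shipping 222, fixed 150 → total 372.
  Any other capacity-feasible assignment to {#2, #3} ships for at least 222.
Compare {#1, #2, #3}: its best feasible assignment gives total 459.
Compare {#1, #3}: its best feasible assignment gives total 465.
Every other set of open sites that can feasibly serve all demand totals ≥ 459 even under its best assignment. Minimum: 372.

372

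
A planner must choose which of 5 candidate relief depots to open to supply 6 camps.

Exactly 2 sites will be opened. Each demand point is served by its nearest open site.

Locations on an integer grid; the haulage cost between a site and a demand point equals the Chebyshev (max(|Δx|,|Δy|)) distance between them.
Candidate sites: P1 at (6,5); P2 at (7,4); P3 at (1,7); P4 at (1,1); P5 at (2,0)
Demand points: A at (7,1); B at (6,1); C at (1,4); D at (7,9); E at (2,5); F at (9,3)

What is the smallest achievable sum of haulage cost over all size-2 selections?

Open {P2, P3}.
  A→P2 3, B→P2 3, C→P3 3, D→P2 5, E→P3 2, F→P2 2  ⇒ total 18.
Compare {P1, P3}: total 20.
Compare {P2, P4}: total 20.
No size-2 selection does better; minimum is 18.

18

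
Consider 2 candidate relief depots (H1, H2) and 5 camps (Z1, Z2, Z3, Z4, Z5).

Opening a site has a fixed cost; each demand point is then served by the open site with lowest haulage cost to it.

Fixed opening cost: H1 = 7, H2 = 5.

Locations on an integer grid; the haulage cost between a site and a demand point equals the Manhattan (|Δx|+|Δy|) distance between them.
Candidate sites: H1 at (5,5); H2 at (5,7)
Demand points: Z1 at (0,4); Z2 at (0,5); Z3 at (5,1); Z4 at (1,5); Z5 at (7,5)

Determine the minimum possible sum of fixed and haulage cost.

Open {H1}: assign each demand point to its cheapest open site.
  Z1→H1 6, Z2→H1 5, Z3→H1 4, Z4→H1 4, Z5→H1 2
  haulage cost 21, fixed 7 → total 28.
Compare {H1, H2}: haulage cost 21 + fixed 12 = 33.
Compare {H2}: haulage cost 31 + fixed 5 = 36.

28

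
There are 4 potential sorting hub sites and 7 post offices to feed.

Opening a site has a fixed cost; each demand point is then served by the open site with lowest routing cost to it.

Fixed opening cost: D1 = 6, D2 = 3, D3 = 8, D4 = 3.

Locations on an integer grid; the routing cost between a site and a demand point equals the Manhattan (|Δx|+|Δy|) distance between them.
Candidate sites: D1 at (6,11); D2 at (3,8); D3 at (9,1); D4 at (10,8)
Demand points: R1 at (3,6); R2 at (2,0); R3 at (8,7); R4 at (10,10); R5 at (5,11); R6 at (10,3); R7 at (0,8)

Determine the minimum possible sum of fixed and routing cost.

35

Open {D2, D4}: assign each demand point to its cheapest open site.
  R1→D2 2, R2→D2 9, R3→D4 3, R4→D4 2, R5→D2 5, R6→D4 5, R7→D2 3
  routing cost 29, fixed 6 → total 35.
Compare {D1, D2, D4}: routing cost 25 + fixed 12 = 37.
Compare {D2, D3, D4}: routing cost 26 + fixed 14 = 40.
Compare {D1, D2, D3, D4}: routing cost 22 + fixed 20 = 42.
All other subsets cost ≥ 37. Minimum total cost: 35.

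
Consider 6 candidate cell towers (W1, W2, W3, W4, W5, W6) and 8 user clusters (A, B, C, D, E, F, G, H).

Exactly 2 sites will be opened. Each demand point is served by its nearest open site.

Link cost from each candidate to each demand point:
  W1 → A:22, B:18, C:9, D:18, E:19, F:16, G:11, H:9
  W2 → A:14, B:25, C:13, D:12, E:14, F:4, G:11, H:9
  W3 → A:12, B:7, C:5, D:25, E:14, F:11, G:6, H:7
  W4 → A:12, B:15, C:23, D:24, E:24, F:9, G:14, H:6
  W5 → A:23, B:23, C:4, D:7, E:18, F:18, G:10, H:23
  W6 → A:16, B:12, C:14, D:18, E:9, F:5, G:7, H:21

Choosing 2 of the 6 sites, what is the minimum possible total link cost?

67

Open {W2, W3}.
  A→W3 12, B→W3 7, C→W3 5, D→W2 12, E→W2 14, F→W2 4, G→W3 6, H→W3 7  ⇒ total 67.
Compare {W3, W5}: total 68.
Compare {W3, W6}: total 69.
No size-2 selection does better; minimum is 67.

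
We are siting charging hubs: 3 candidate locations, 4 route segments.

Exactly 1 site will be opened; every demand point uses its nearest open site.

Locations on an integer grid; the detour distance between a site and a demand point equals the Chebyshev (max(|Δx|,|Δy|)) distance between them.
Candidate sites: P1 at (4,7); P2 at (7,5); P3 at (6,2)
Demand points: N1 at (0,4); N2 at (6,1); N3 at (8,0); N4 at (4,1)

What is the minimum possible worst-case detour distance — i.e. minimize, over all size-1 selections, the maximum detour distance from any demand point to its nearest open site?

6

Open {P3}.
  Farthest demand point is N1 at detour distance 6 (to P3); all others are ≤ 6.
With {P1} the worst case is 7.
With {P2} the worst case is 7.
No size-1 selection achieves below 6.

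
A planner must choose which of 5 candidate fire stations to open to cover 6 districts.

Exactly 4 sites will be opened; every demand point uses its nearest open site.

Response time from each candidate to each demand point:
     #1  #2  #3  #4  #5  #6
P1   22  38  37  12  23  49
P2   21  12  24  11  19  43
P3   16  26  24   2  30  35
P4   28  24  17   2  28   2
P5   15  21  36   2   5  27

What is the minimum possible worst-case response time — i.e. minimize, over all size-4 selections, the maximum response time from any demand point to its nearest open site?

17

Open {P1, P2, P4, P5}.
  Farthest demand point is #3 at response time 17 (to P4); all others are ≤ 17.
With {P2, P3, P4, P5} the worst case is 17.
With {P1, P2, P3, P4} the worst case is 19.
No size-4 selection achieves below 17.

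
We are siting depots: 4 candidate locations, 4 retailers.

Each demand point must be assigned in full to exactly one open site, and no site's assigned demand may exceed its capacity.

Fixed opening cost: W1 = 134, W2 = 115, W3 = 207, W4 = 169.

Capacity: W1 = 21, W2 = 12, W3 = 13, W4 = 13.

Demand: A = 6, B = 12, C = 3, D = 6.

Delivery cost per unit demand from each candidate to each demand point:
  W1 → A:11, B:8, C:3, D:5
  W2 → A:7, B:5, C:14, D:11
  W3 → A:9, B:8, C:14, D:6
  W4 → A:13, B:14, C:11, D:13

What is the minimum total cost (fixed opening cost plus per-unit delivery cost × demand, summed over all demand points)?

Open {W1, W2}; cheapest assignment that respects the capacities:
  W1 (cap 21, load 15): A, C, D — cost 6×11 + 3×3 + 6×5 = 105
  W2 (cap 12, load 12): B — cost 12×5 = 60
  Shipping 165, fixed 249 → total 414.
  Any other capacity-feasible assignment to {W1, W2} ships for at least 165.
Compare {W1, W4}: its best feasible assignment gives total 516.
Compare {W1, W3}: its best feasible assignment gives total 530.
Every other set of open sites that can feasibly serve all demand totals ≥ 516 even under its best assignment. Minimum: 414.

414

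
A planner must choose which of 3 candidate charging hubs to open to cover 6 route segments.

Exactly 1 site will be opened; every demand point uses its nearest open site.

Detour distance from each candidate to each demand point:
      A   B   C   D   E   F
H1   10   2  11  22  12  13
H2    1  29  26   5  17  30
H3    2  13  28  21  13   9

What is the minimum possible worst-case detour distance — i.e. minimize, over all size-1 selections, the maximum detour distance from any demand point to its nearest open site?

22

Open {H1}.
  Farthest demand point is D at detour distance 22 (to H1); all others are ≤ 22.
With {H3} the worst case is 28.
With {H2} the worst case is 30.
No size-1 selection achieves below 22.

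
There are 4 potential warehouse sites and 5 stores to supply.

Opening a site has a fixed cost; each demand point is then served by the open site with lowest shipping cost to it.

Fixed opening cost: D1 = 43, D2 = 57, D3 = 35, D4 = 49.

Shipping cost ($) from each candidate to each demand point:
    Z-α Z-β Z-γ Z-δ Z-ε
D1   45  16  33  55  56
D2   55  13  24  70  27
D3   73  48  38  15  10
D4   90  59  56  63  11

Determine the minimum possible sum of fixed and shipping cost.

Open {D1, D3}: assign each demand point to its cheapest open site.
  Z-α→D1 45, Z-β→D1 16, Z-γ→D1 33, Z-δ→D3 15, Z-ε→D3 10
  shipping cost 119, fixed 78 → total 197.
Compare {D2, D3}: shipping cost 117 + fixed 92 = 209.
Compare {D3}: shipping cost 184 + fixed 35 = 219.
Compare {D1, D2, D3}: shipping cost 107 + fixed 135 = 242.
All other subsets cost ≥ 209. Minimum total cost: 197.

197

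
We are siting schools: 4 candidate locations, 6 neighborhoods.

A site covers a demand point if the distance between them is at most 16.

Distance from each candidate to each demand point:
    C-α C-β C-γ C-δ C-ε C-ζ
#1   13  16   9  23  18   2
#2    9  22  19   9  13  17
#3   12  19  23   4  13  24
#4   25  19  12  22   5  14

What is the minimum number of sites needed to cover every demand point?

Coverage sets (demand points within 16 of each site):
  #1: {C-α, C-β, C-γ, C-ζ}
  #2: {C-α, C-δ, C-ε}
  #3: {C-α, C-δ, C-ε}
  #4: {C-γ, C-ε, C-ζ}
No single site covers all 6 demand points.
But {#1, #2} covers everything, so the minimum is 2.

2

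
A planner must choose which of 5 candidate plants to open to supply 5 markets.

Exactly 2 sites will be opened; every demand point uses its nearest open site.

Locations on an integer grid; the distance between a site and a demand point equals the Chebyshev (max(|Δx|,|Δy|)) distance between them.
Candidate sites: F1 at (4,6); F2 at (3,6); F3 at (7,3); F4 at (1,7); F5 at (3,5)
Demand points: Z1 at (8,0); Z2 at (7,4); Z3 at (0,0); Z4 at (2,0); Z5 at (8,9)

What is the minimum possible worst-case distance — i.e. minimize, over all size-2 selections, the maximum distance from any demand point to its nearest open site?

Open {F1, F5}.
  Farthest demand point is Z1 at distance 5 (to F5); all others are ≤ 5.
With {F2, F5} the worst case is 5.
With {F3, F5} the worst case is 5.
No size-2 selection achieves below 5.

5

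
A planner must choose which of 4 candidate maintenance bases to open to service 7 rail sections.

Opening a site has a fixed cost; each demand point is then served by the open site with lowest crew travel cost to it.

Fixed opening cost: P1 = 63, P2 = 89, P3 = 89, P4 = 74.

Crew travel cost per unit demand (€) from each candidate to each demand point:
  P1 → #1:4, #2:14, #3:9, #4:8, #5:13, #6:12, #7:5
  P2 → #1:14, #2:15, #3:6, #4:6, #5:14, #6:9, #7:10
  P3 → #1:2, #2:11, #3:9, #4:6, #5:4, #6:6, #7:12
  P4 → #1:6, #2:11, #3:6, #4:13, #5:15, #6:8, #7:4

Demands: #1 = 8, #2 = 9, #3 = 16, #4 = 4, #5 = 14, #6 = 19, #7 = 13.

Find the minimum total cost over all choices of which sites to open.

Open {P3, P4}: assign each demand point to its cheapest open site.
  #1→P3 8×2=16, #2→P3 9×11=99, #3→P4 16×6=96, #4→P3 4×6=24, #5→P3 14×4=56, #6→P3 19×6=114, #7→P4 13×4=52
  crew travel cost 457, fixed 163 → total 620.
Compare {P1, P3}: crew travel cost 518 + fixed 152 = 670.
Compare {P1, P3, P4}: crew travel cost 457 + fixed 226 = 683.
Compare {P3}: crew travel cost 609 + fixed 89 = 698.
All other subsets cost ≥ 670. Minimum total cost: 620.

620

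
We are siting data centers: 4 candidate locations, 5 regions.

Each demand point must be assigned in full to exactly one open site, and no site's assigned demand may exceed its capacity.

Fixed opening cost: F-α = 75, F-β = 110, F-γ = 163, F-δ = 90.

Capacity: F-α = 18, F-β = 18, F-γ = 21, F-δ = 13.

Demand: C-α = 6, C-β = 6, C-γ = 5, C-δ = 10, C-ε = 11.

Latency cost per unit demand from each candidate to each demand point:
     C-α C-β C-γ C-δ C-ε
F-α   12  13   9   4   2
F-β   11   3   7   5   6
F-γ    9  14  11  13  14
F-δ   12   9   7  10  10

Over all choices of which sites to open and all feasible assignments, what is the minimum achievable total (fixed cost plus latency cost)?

472

Open {F-α, F-β, F-δ}; cheapest assignment that respects the capacities:
  F-α (cap 18, load 17): C-α, C-ε — cost 6×12 + 11×2 = 94
  F-β (cap 18, load 16): C-β, C-δ — cost 6×3 + 10×5 = 68
  F-δ (cap 13, load 5): C-γ — cost 5×7 = 35
  Shipping 197, fixed 275 → total 472.
  Any other capacity-feasible assignment to {F-α, F-β, F-δ} ships for at least 197.
Compare {F-α, F-β, F-γ}: its best feasible assignment gives total 537.
Compare {F-α, F-γ}: its best feasible assignment gives total 577.
Every other set of open sites that can feasibly serve all demand totals ≥ 537 even under its best assignment. Minimum: 472.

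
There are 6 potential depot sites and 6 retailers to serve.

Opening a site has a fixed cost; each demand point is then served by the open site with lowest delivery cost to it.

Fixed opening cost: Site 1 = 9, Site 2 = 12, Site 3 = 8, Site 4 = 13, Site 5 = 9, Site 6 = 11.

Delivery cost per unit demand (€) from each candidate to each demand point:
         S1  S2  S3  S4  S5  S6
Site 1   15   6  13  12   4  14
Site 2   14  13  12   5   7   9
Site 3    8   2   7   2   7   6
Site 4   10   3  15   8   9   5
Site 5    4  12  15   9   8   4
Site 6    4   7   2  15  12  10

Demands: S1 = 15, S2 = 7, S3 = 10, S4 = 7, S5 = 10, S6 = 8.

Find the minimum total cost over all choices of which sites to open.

217

Open {Site 1, Site 3, Site 5, Site 6}: assign each demand point to its cheapest open site.
  S1→Site 5 15×4=60, S2→Site 3 7×2=14, S3→Site 6 10×2=20, S4→Site 3 7×2=14, S5→Site 1 10×4=40, S6→Site 5 8×4=32
  delivery cost 180, fixed 37 → total 217.
Compare {Site 1, Site 3, Site 6}: delivery cost 196 + fixed 28 = 224.
Compare {Site 1, Site 3, Site 4, Site 6}: delivery cost 188 + fixed 41 = 229.
Compare {Site 1, Site 2, Site 3, Site 5, Site 6}: delivery cost 180 + fixed 49 = 229.
All other subsets cost ≥ 224. Minimum total cost: 217.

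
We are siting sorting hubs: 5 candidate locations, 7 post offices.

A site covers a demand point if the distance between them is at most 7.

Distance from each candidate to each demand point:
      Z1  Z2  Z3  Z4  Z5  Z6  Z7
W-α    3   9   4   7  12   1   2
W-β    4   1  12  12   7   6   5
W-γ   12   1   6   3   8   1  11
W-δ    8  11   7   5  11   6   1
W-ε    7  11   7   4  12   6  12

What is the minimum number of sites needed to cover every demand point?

2

Coverage sets (demand points within 7 of each site):
  W-α: {Z1, Z3, Z4, Z6, Z7}
  W-β: {Z1, Z2, Z5, Z6, Z7}
  W-γ: {Z2, Z3, Z4, Z6}
  W-δ: {Z3, Z4, Z6, Z7}
  W-ε: {Z1, Z3, Z4, Z6}
No single site covers all 7 demand points.
But {W-α, W-β} covers everything, so the minimum is 2.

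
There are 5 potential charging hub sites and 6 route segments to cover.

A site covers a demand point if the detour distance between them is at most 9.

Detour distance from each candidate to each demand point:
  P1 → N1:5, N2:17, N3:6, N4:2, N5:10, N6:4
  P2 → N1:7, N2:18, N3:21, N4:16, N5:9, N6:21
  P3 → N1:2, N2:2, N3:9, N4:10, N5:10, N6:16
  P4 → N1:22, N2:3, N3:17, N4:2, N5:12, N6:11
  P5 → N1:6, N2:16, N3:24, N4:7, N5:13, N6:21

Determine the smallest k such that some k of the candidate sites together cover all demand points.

Coverage sets (demand points within 9 of each site):
  P1: {N1, N3, N4, N6}
  P2: {N1, N5}
  P3: {N1, N2, N3}
  P4: {N2, N4}
  P5: {N1, N4}
No 2 sites suffice: every size-2 union leaves at least one demand point uncovered.
But {P1, P2, P3} covers everything, so the minimum is 3.

3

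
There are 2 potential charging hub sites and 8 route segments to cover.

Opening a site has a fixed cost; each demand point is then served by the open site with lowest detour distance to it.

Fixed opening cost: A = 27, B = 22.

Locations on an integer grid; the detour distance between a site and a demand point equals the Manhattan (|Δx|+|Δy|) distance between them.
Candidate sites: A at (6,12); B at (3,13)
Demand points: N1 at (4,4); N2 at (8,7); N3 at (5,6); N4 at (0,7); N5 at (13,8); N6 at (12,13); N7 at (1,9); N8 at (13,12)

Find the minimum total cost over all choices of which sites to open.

Open {A}: assign each demand point to its cheapest open site.
  N1→A 10, N2→A 7, N3→A 7, N4→A 11, N5→A 11, N6→A 7, N7→A 8, N8→A 7
  detour distance 68, fixed 27 → total 95.
Compare {B}: detour distance 80 + fixed 22 = 102.
Compare {A, B}: detour distance 64 + fixed 49 = 113.

95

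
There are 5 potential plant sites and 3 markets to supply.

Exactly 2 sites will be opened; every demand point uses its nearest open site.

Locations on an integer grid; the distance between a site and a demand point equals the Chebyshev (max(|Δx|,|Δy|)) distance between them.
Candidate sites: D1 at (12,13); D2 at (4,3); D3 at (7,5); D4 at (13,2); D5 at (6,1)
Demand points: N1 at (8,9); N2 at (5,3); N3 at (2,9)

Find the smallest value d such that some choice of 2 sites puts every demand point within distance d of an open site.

5

Open {D1, D3}.
  Farthest demand point is N3 at distance 5 (to D3); all others are ≤ 5.
With {D2, D3} the worst case is 5.
With {D3, D4} the worst case is 5.
No size-2 selection achieves below 5.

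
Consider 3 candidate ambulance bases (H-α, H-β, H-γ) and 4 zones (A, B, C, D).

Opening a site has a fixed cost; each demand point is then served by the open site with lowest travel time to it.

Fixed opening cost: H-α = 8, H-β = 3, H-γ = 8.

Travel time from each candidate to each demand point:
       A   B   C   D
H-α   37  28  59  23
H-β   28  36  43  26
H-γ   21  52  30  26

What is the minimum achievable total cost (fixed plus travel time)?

118

Open {H-α, H-γ}: assign each demand point to its cheapest open site.
  A→H-γ 21, B→H-α 28, C→H-γ 30, D→H-α 23
  travel time 102, fixed 16 → total 118.
Compare {H-α, H-β, H-γ}: travel time 102 + fixed 19 = 121.
Compare {H-β, H-γ}: travel time 113 + fixed 11 = 124.
Compare {H-α, H-β}: travel time 122 + fixed 11 = 133.
All other subsets cost ≥ 121. Minimum total cost: 118.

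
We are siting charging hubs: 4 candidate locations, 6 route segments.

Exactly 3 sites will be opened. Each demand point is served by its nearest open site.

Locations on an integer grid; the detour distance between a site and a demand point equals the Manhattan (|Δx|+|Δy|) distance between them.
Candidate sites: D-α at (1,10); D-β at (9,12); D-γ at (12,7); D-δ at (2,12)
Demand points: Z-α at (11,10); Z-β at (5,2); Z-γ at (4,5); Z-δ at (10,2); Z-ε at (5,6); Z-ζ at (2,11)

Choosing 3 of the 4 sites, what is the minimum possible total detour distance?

40

Open {D-α, D-γ, D-δ}.
  Z-α→D-γ 4, Z-β→D-α 12, Z-γ→D-α 8, Z-δ→D-γ 7, Z-ε→D-α 8, Z-ζ→D-δ 1  ⇒ total 40.
Compare {D-α, D-β, D-γ}: total 41.
Compare {D-β, D-γ, D-δ}: total 41.
No size-3 selection does better; minimum is 40.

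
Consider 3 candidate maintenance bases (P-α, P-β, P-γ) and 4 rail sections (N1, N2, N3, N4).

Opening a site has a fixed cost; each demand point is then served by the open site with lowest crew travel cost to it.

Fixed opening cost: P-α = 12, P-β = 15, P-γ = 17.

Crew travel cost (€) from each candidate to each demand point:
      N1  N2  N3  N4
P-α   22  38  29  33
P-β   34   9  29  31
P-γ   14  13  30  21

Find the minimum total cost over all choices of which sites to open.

95

Open {P-γ}: assign each demand point to its cheapest open site.
  N1→P-γ 14, N2→P-γ 13, N3→P-γ 30, N4→P-γ 21
  crew travel cost 78, fixed 17 → total 95.
Compare {P-β, P-γ}: crew travel cost 73 + fixed 32 = 105.
Compare {P-α, P-γ}: crew travel cost 77 + fixed 29 = 106.
Compare {P-α, P-β, P-γ}: crew travel cost 73 + fixed 44 = 117.
All other subsets cost ≥ 105. Minimum total cost: 95.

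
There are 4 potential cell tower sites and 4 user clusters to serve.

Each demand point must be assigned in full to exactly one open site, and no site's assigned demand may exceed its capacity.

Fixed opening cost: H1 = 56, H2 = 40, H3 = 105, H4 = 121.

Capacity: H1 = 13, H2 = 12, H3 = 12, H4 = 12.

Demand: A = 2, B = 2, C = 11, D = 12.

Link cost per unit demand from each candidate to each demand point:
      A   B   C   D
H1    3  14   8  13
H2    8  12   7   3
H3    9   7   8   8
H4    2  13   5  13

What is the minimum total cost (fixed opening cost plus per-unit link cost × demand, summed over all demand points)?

342

Open {H1, H2, H4}; cheapest assignment that respects the capacities:
  H1 (cap 13, load 4): A, B — cost 2×3 + 2×14 = 34
  H2 (cap 12, load 12): D — cost 12×3 = 36
  H4 (cap 12, load 11): C — cost 11×5 = 55
  Shipping 125, fixed 217 → total 342.
  Any other capacity-feasible assignment to {H1, H2, H4} ships for at least 125.
Compare {H1, H2, H3}: its best feasible assignment gives total 345.
Compare {H2, H3, H4}: its best feasible assignment gives total 389.
Every other set of open sites that can feasibly serve all demand totals ≥ 345 even under its best assignment. Minimum: 342.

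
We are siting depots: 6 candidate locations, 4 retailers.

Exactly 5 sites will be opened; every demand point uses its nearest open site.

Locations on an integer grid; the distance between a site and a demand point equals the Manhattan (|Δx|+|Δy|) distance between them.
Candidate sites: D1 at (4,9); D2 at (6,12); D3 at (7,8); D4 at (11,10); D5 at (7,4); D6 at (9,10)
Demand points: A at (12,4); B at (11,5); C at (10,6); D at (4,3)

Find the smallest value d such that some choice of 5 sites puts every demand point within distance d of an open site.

5

Open {D1, D2, D3, D4, D5}.
  Farthest demand point is A at distance 5 (to D5); all others are ≤ 5.
With {D1, D2, D3, D5, D6} the worst case is 5.
With {D1, D2, D4, D5, D6} the worst case is 5.
No size-5 selection achieves below 5.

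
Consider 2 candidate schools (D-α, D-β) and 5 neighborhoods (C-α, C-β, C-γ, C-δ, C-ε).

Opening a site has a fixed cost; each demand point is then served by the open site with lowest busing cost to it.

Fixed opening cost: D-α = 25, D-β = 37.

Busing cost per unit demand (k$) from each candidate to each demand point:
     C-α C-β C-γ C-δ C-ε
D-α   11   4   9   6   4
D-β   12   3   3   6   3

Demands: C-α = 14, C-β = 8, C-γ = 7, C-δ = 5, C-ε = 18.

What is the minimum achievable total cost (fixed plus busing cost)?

Open {D-β}: assign each demand point to its cheapest open site.
  C-α→D-β 14×12=168, C-β→D-β 8×3=24, C-γ→D-β 7×3=21, C-δ→D-β 5×6=30, C-ε→D-β 18×3=54
  busing cost 297, fixed 37 → total 334.
Compare {D-α, D-β}: busing cost 283 + fixed 62 = 345.
Compare {D-α}: busing cost 351 + fixed 25 = 376.

334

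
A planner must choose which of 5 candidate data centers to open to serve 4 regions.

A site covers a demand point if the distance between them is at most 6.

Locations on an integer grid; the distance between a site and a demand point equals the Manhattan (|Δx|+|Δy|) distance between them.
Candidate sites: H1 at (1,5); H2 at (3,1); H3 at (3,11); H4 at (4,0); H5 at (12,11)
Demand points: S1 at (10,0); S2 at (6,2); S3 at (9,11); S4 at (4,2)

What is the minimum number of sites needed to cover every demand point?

Coverage sets (demand points within 6 of each site):
  H1: {S4}
  H2: {S2, S4}
  H3: {S3}
  H4: {S1, S2, S4}
  H5: {S3}
No single site covers all 4 demand points.
But {H3, H4} covers everything, so the minimum is 2.

2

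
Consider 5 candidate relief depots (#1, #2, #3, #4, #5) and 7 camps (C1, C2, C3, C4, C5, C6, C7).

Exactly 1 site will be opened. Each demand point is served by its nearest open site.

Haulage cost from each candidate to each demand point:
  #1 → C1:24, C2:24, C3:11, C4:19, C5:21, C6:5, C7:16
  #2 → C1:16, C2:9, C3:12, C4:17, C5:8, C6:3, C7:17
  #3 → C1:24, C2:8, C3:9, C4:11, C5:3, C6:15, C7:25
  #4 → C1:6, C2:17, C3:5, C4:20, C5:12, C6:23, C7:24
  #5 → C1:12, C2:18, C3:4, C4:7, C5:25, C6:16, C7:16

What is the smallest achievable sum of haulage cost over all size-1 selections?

82

Open {#2}.
  C1→#2 16, C2→#2 9, C3→#2 12, C4→#2 17, C5→#2 8, C6→#2 3, C7→#2 17  ⇒ total 82.
Compare {#3}: total 95.
Compare {#5}: total 98.
No size-1 selection does better; minimum is 82.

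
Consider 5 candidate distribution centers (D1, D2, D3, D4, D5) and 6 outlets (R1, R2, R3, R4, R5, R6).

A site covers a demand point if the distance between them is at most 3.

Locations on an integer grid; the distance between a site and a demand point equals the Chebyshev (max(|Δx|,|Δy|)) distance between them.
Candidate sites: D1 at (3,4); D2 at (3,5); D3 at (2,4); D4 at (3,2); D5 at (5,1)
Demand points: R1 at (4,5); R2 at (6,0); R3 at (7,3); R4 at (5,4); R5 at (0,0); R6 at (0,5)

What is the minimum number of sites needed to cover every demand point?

2

Coverage sets (demand points within 3 of each site):
  D1: {R1, R4, R6}
  D2: {R1, R4, R6}
  D3: {R1, R4, R6}
  D4: {R1, R2, R4, R5, R6}
  D5: {R2, R3, R4}
No single site covers all 6 demand points.
But {D4, D5} covers everything, so the minimum is 2.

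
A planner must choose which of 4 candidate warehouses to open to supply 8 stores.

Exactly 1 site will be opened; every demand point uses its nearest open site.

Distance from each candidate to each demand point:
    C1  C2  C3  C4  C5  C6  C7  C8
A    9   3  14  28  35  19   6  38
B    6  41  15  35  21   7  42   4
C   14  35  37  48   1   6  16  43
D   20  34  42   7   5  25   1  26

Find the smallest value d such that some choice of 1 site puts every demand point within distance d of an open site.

38

Open {A}.
  Farthest demand point is C8 at distance 38 (to A); all others are ≤ 38.
With {B} the worst case is 42.
With {D} the worst case is 42.
No size-1 selection achieves below 38.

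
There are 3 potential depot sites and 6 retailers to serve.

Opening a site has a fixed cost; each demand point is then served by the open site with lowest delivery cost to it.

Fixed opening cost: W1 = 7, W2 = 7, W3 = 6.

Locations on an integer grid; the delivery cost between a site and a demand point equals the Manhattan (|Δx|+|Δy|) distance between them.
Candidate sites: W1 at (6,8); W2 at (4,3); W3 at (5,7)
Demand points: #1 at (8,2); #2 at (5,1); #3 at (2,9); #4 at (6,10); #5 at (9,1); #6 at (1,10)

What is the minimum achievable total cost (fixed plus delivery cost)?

43

Open {W1, W2}: assign each demand point to its cheapest open site.
  #1→W2 5, #2→W2 3, #3→W1 5, #4→W1 2, #5→W2 7, #6→W1 7
  delivery cost 29, fixed 14 → total 43.
Compare {W2, W3}: delivery cost 31 + fixed 13 = 44.
Compare {W3}: delivery cost 40 + fixed 6 = 46.
Compare {W1}: delivery cost 40 + fixed 7 = 47.
All other subsets cost ≥ 44. Minimum total cost: 43.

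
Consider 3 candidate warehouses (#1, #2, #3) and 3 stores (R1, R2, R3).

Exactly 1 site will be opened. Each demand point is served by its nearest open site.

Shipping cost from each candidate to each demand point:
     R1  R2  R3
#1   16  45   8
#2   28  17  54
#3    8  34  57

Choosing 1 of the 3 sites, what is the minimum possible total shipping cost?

Open {#1}.
  R1→#1 16, R2→#1 45, R3→#1 8  ⇒ total 69.
Compare {#2}: total 99.
Compare {#3}: total 99.

69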